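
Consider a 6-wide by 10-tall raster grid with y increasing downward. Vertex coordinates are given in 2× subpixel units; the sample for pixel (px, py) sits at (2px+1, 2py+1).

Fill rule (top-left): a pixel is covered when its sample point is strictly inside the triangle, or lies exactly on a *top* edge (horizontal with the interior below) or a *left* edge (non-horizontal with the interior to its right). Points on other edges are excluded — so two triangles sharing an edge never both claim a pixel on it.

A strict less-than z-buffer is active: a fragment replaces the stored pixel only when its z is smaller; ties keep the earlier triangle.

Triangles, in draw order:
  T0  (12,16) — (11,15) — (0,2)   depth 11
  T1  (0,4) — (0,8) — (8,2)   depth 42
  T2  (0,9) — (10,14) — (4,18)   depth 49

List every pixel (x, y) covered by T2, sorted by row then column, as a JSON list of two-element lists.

T0:
  2·area = 2
  edge (12, 16)→(11, 15): d=(-1,-1) top-left  bias=+0
  edge (11, 15)→(0, 2): d=(-11,-13) top-left  bias=+0
  edge (0, 2)→(12, 16): d=(12,14) right/bottom  bias=-1
    (0,2)@(1, 5): e=[0,-20,22] → ·  [on edge]
    (1,3)@(3, 7): e=[0,-16,18] → ·  [on edge]
    (2,4)@(5, 9): e=[0,-12,14] → ·  [on edge]
    (3,5)@(7, 11): e=[0,-8,10] → ·  [on edge]
    (4,6)@(9, 13): e=[0,-4,6] → ·  [on edge]
    (5,7)@(11, 15): e=[0,0,2] → █  [on edge]
    (5,8)@(11, 17): e=[-2,-22,26] → ·
  covered (1 px):
    · · · · · ·
    · · · · · ·
    · · · · · ·
    · · · · · ·
    · · · · · ·
    · · · · · ·
    · · · · · ·
    · · · · · █
    · · · · · ·
    · · · · · ·
T1:
  2·area = 32  (B↔C swapped to make it positive)
  edge (0, 4)→(8, 2): d=(8,-2) top-left  bias=+0
  edge (8, 2)→(0, 8): d=(-8,6) right/bottom  bias=-1
  edge (0, 8)→(0, 4): d=(0,-4) top-left  bias=+0
    (2,1)@(5, 3): e=[2,10,20] → █
    (3,1)@(7, 3): e=[6,-2,28] → ·
    (0,2)@(1, 5): e=[10,18,4] → █
    (1,2)@(3, 5): e=[14,6,12] → █
    (2,2)@(5, 5): e=[18,-6,20] → ·
    (0,3)@(1, 7): e=[26,2,4] → █
    (1,3)@(3, 7): e=[30,-10,12] → ·
    (0,4)@(1, 9): e=[42,-14,4] → ·
  covered (4 px):
    · · · · · ·
    · · █ · · ·
    █ █ · · · ·
    █ · · · · ·
    · · · · · ·
    · · · · · ·
    · · · · · ·
    · · · · · ·
    · · · · · ·
    · · · · · ·
T2:
  2·area = 70
  edge (0, 9)→(10, 14): d=(10,5) right/bottom  bias=-1
  edge (10, 14)→(4, 18): d=(-6,4) right/bottom  bias=-1
  edge (4, 18)→(0, 9): d=(-4,-9) top-left  bias=+0
    (0,5)@(1, 11): e=[15,54,1] → █
    (1,5)@(3, 11): e=[5,46,19] → █
    (2,5)@(5, 11): e=[-5,38,37] → ·
    (0,6)@(1, 13): e=[35,42,-7] → ·
    (1,6)@(3, 13): e=[25,34,11] → █
    (2,6)@(5, 13): e=[15,26,29] → █
    (3,6)@(7, 13): e=[5,18,47] → █
    (4,6)@(9, 13): e=[-5,10,65] → ·
    (1,7)@(3, 15): e=[45,22,3] → █
    (4,7)@(9, 15): e=[15,-2,57] → ·
    (1,8)@(3, 17): e=[65,10,-5] → ·
    (2,8)@(5, 17): e=[55,2,13] → █
  covered (9 px):
    · · · · · ·
    · · · · · ·
    · · · · · ·
    · · · · · ·
    · · · · · ·
    █ █ · · · ·
    · █ █ █ · ·
    · █ █ █ · ·
    · · █ · · ·
    · · · · · ·

Answer: [[0,5],[1,5],[1,6],[2,6],[3,6],[1,7],[2,7],[3,7],[2,8]]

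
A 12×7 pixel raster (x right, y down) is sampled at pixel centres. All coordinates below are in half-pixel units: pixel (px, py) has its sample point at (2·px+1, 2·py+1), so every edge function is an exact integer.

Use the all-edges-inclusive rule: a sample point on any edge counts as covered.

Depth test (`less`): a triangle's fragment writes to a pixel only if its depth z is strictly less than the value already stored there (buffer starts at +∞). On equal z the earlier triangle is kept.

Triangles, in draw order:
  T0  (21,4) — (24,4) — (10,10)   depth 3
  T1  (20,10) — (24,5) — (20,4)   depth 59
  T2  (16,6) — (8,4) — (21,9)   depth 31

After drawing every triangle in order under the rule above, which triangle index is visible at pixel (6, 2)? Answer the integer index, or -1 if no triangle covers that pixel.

T0:
  2·area = 18
  edge (21, 4)→(24, 4): d=(3,0) inclusive
  edge (24, 4)→(10, 10): d=(-14,6) inclusive
  edge (10, 10)→(21, 4): d=(11,-6) inclusive
    (10,2)@(21, 5): e=[3,4,11] → #
    (11,2)@(23, 5): e=[3,-8,23] → ·
    (8,3)@(17, 7): e=[9,0,9] → #  [on edge]
    (9,3)@(19, 7): e=[9,-12,21] → ·
    (10,3)@(21, 7): e=[9,-24,33] → ·
    (8,4)@(17, 9): e=[15,-28,31] → ·
    (1,6)@(3, 13): e=[27,0,-9] → ·  [on edge]
  covered (2 px):
    · · · · · · · · · · · ·
    · · · · · · · · · · · ·
    · · · · · · · · · · # ·
    · · · · · · · · # · · ·
    · · · · · · · · · · · ·
    · · · · · · · · · · · ·
    · · · · · · · · · · · ·
T1:
  2·area = 24  (B↔C swapped to make it positive)
  edge (20, 10)→(20, 4): d=(0,-6) inclusive
  edge (20, 4)→(24, 5): d=(4,1) inclusive
  edge (24, 5)→(20, 10): d=(-4,5) inclusive
    (10,2)@(21, 5): e=[6,3,15] → #
    (11,2)@(23, 5): e=[18,1,5] → #
    (10,3)@(21, 7): e=[6,11,7] → #
    (11,3)@(23, 7): e=[18,9,-3] → ·
    (10,4)@(21, 9): e=[6,19,-1] → ·
  covered (3 px):
    · · · · · · · · · · · ·
    · · · · · · · · · · · ·
    · · · · · · · · · · # #
    · · · · · · · · · · # ·
    · · · · · · · · · · · ·
    · · · · · · · · · · · ·
    · · · · · · · · · · · ·
T2:
  2·area = 14  (B↔C swapped to make it positive)
  edge (16, 6)→(21, 9): d=(5,3) inclusive
  edge (21, 9)→(8, 4): d=(-13,-5) inclusive
  edge (8, 4)→(16, 6): d=(8,2) inclusive
    (5,1)@(11, 3): e=[0,28,-14] → ·  [on edge]
    (5,2)@(11, 5): e=[10,2,2] → #
    (6,2)@(13, 5): e=[4,12,-2] → ·
    (5,3)@(11, 7): e=[20,-24,18] → ·
    (8,3)@(17, 7): e=[2,6,6] → #
    (9,3)@(19, 7): e=[-4,16,2] → ·
    (8,4)@(17, 9): e=[12,-20,22] → ·
    (10,4)@(21, 9): e=[0,0,14] → #  [on edge]
    (11,4)@(23, 9): e=[-6,10,10] → ·
    (10,5)@(21, 11): e=[10,-26,30] → ·
  covered (3 px):
    · · · · · · · · · · · ·
    · · · · · · · · · · · ·
    · · · · · # · · · · · ·
    · · · · · · · · # · · ·
    · · · · · · · · · · # ·
    · · · · · · · · · · · ·
    · · · · · · · · · · · ·

Z-buffer (winner per pixel, '.' = empty):
  . . . . . . . . . . . .
  . . . . . . . . . . . .
  . . . . . 2 . . . . 0 1
  . . . . . . . . 0 . 1 .
  . . . . . . . . . . 2 .
  . . . . . . . . . . . .
  . . . . . . . . . . . .

Final: -1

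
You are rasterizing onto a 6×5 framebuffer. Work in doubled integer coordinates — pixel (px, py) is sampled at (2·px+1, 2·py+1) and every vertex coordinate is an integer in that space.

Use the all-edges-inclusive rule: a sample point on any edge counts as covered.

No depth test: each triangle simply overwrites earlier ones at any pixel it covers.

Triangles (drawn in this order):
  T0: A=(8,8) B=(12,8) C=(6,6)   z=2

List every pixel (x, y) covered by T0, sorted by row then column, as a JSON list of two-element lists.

T0:
  2·area = 8  (B↔C swapped to make it positive)
  edge (8, 8)→(6, 6): d=(-2,-2) inclusive
  edge (6, 6)→(12, 8): d=(6,2) inclusive
  edge (12, 8)→(8, 8): d=(-4,0) inclusive
    (0,0)@(1, 1): e=[0,-20,28] → .  [on edge]
    (1,1)@(3, 3): e=[0,-12,20] → .  [on edge]
    (1,2)@(3, 5): e=[-4,0,12] → .  [on edge]
    (2,2)@(5, 5): e=[0,-4,12] → .  [on edge]
    (3,3)@(7, 7): e=[0,4,4] → X  [on edge]
    (4,3)@(9, 7): e=[4,0,4] → X  [on edge]
    (5,3)@(11, 7): e=[8,-4,4] → .
    (3,4)@(7, 9): e=[-4,16,-4] → .
    (4,4)@(9, 9): e=[0,12,-4] → .  [on edge]
  covered (2 px):
    . . . . . .
    . . . . . .
    . . . . . .
    . . . X X .
    . . . . . .

Final: [[3,3],[4,3]]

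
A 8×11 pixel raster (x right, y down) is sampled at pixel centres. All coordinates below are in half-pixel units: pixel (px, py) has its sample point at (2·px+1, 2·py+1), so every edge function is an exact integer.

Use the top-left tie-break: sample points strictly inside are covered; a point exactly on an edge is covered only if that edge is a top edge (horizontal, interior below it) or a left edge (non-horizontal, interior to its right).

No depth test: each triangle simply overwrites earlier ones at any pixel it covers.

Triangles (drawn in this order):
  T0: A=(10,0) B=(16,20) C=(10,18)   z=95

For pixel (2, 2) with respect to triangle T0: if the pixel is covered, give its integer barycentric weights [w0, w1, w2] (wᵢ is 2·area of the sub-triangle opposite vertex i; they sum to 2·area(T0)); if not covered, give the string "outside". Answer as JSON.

T0:
  2·area = 108
  edge (10, 0)→(16, 20): d=(6,20) right/bottom  bias=-1
  edge (16, 20)→(10, 18): d=(-6,-2) top-left  bias=+0
  edge (10, 18)→(10, 0): d=(0,-18) top-left  bias=+0
    (5,2)@(11, 5): e=[10,80,18] → #
    (6,2)@(13, 5): e=[-30,84,54] → ·
    (5,3)@(11, 7): e=[22,68,18] → #
    (6,3)@(13, 7): e=[-18,72,54] → ·
    (5,4)@(11, 9): e=[34,56,18] → #
    (6,4)@(13, 9): e=[-6,60,54] → ·
    (5,5)@(11, 11): e=[46,44,18] → #
    (6,5)@(13, 11): e=[6,48,54] → #
    (7,5)@(15, 11): e=[-34,52,90] → ·
    (5,6)@(11, 13): e=[58,32,18] → #
    (7,6)@(15, 13): e=[-22,40,90] → ·
    (0,7)@(1, 15): e=[270,0,-162] → ·  [on edge]
    (3,8)@(7, 17): e=[162,0,-54] → ·  [on edge]
    (6,9)@(13, 19): e=[54,0,54] → #  [on edge]
  covered (14 px):
    · · · · · · · ·
    · · · · · · · ·
    · · · · · # · ·
    · · · · · # · ·
    · · · · · # · ·
    · · · · · # # ·
    · · · · · # # ·
    · · · · · # # ·
    · · · · · # # #
    · · · · · · # #
    · · · · · · · ·

Answer: "outside"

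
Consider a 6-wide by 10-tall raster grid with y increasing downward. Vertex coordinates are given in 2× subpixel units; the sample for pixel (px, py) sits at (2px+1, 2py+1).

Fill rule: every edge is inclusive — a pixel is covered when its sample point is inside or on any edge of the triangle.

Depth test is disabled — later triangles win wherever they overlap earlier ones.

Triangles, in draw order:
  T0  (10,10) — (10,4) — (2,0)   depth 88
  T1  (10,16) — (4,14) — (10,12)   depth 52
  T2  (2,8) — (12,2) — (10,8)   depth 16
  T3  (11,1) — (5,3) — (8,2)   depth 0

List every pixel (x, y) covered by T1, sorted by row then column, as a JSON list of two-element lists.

T0:
  2·area = 48  (B↔C swapped to make it positive)
  edge (10, 10)→(2, 0): d=(-8,-10) inclusive
  edge (2, 0)→(10, 4): d=(8,4) inclusive
  edge (10, 4)→(10, 10): d=(0,6) inclusive
    (1,0)@(3, 1): e=[2,4,42] → X
    (2,0)@(5, 1): e=[22,-4,30] → .
    (1,1)@(3, 3): e=[-14,20,42] → .
    (2,1)@(5, 3): e=[6,12,30] → X
    (3,1)@(7, 3): e=[26,4,18] → X
    (4,1)@(9, 3): e=[46,-4,6] → .
    (2,2)@(5, 5): e=[-10,28,30] → .
    (3,2)@(7, 5): e=[10,20,18] → X
    (4,2)@(9, 5): e=[30,12,6] → X
    (5,2)@(11, 5): e=[50,4,-6] → .
    (3,3)@(7, 7): e=[-6,36,18] → .
    (4,3)@(9, 7): e=[14,28,6] → X
  covered (6 px):
    . X . . . .
    . . X X . .
    . . . X X .
    . . . . X .
    . . . . . .
    . . . . . .
    . . . . . .
    . . . . . .
    . . . . . .
    . . . . . .
T1:
  2·area = 24
  edge (10, 16)→(4, 14): d=(-6,-2) inclusive
  edge (4, 14)→(10, 12): d=(6,-2) inclusive
  edge (10, 12)→(10, 16): d=(0,4) inclusive
    (0,6)@(1, 13): e=[0,-12,36] → .  [on edge]
    (3,6)@(7, 13): e=[12,0,12] → X  [on edge]
    (4,6)@(9, 13): e=[16,4,4] → X
    (5,6)@(11, 13): e=[20,8,-4] → .
    (0,7)@(1, 15): e=[-12,0,36] → .  [on edge]
    (3,7)@(7, 15): e=[0,12,12] → X  [on edge]
    (5,7)@(11, 15): e=[8,20,-4] → .
    (3,8)@(7, 17): e=[-12,24,12] → .
    (4,8)@(9, 17): e=[-8,28,4] → .
  covered (4 px):
    . . . . . .
    . . . . . .
    . . . . . .
    . . . . . .
    . . . . . .
    . . . . . .
    . . . X X .
    . . . X X .
    . . . . . .
    . . . . . .
T2:
  2·area = 48
  edge (2, 8)→(12, 2): d=(10,-6) inclusive
  edge (12, 2)→(10, 8): d=(-2,6) inclusive
  edge (10, 8)→(2, 8): d=(-8,0) inclusive
    (5,1)@(11, 3): e=[4,4,40] → X
    (3,2)@(7, 5): e=[0,24,24] → X  [on edge]
    (4,2)@(9, 5): e=[12,12,24] → X
    (5,2)@(11, 5): e=[24,0,24] → X  [on edge]
    (2,3)@(5, 7): e=[8,32,8] → X
    (5,3)@(11, 7): e=[44,-4,8] → .
    (2,4)@(5, 9): e=[28,28,-8] → .
    (3,4)@(7, 9): e=[40,16,-8] → .
    (4,4)@(9, 9): e=[52,4,-8] → .
    (4,5)@(9, 11): e=[72,0,-24] → .  [on edge]
    (3,8)@(7, 17): e=[120,0,-72] → .  [on edge]
  covered (7 px):
    . . . . . .
    . . . . . X
    . . . X X X
    . . X X X .
    . . . . . .
    . . . . . .
    . . . . . .
    . . . . . .
    . . . . . .
    . . . . . .
T3:
  degenerate (2·area = 0) — covers nothing

Final: [[3,6],[4,6],[3,7],[4,7]]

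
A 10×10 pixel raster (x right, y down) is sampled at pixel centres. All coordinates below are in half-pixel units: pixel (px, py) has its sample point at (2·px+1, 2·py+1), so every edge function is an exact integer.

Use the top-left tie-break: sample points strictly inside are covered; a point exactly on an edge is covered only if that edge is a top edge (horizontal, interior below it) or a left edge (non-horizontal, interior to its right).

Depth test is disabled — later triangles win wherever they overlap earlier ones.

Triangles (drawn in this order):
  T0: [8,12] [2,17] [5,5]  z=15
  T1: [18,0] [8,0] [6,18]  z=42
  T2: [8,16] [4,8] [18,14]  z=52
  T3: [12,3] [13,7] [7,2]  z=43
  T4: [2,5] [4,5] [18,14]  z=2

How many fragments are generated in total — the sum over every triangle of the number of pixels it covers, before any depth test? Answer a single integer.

T0:
  2·area = 57
  edge (8, 12)→(2, 17): d=(-6,5) right/bottom  bias=-1
  edge (2, 17)→(5, 5): d=(3,-12) top-left  bias=+0
  edge (5, 5)→(8, 12): d=(3,7) right/bottom  bias=-1
    (2,2)@(5, 5): e=[57,0,0] → .  [on edge]
    (2,3)@(5, 7): e=[45,6,6] → X
    (3,3)@(7, 7): e=[35,30,-8] → .
    (2,4)@(5, 9): e=[33,12,12] → X
    (3,4)@(7, 9): e=[23,36,-2] → .
    (2,5)@(5, 11): e=[21,18,18] → X
    (3,5)@(7, 11): e=[11,42,4] → X
    (4,5)@(9, 11): e=[1,66,-10] → .
    (1,6)@(3, 13): e=[19,0,38] → X  [on edge]
    (3,6)@(7, 13): e=[-1,48,10] → .
    (1,7)@(3, 15): e=[7,6,44] → X
    (2,7)@(5, 15): e=[-3,30,30] → .
    (5,9)@(11, 19): e=[-57,114,0] → .  [on edge]
  covered (7 px):
    . . . . . . . . . .
    . . . . . . . . . .
    . . . . . . . . . .
    . . X . . . . . . .
    . . X . . . . . . .
    . . X X . . . . . .
    . X X . . . . . . .
    . X . . . . . . . .
    . . . . . . . . . .
    . . . . . . . . . .
T1:
  2·area = 180  (B↔C swapped to make it positive)
  edge (18, 0)→(6, 18): d=(-12,18) right/bottom  bias=-1
  edge (6, 18)→(8, 0): d=(2,-18) top-left  bias=+0
  edge (8, 0)→(18, 0): d=(10,0) top-left  bias=+0
    (4,0)@(9, 1): e=[150,20,10] → X
    (5,0)@(11, 1): e=[114,56,10] → X
    (6,0)@(13, 1): e=[78,92,10] → X
    (7,0)@(15, 1): e=[42,128,10] → X
    (8,0)@(17, 1): e=[6,164,10] → X
    (9,0)@(19, 1): e=[-30,200,10] → .
    (4,1)@(9, 3): e=[126,24,30] → X
    (8,1)@(17, 3): e=[-18,168,30] → .
    (4,2)@(9, 5): e=[102,28,50] → X
    (7,2)@(15, 5): e=[-6,136,50] → .
    (4,3)@(9, 7): e=[78,32,70] → X
    (7,3)@(15, 7): e=[-30,140,70] → .
    (3,4)@(7, 9): e=[90,0,90] → X  [on edge]
  covered (23 px):
    . . . . X X X X X .
    . . . . X X X X . .
    . . . . X X X . . .
    . . . . X X X . . .
    . . . X X X . . . .
    . . . X X . . . . .
    . . . X X . . . . .
    . . . X . . . . . .
    . . . . . . . . . .
    . . . . . . . . . .
T2:
  2·area = 88
  edge (8, 16)→(4, 8): d=(-4,-8) top-left  bias=+0
  edge (4, 8)→(18, 14): d=(14,6) right/bottom  bias=-1
  edge (18, 14)→(8, 16): d=(-10,2) right/bottom  bias=-1
    (2,4)@(5, 9): e=[4,8,76] → X
    (3,4)@(7, 9): e=[20,-4,72] → .
    (2,5)@(5, 11): e=[-4,36,56] → .
    (3,5)@(7, 11): e=[12,24,52] → X
    (4,5)@(9, 11): e=[28,12,48] → X
    (5,5)@(11, 11): e=[44,0,44] → .  [on edge]
    (3,6)@(7, 13): e=[4,52,32] → X
    (5,6)@(11, 13): e=[36,28,24] → X
    (6,6)@(13, 13): e=[52,16,20] → X
    (7,6)@(15, 13): e=[68,4,16] → X
    (8,6)@(17, 13): e=[84,-8,12] → .
    (3,7)@(7, 15): e=[-4,80,12] → .
    (6,7)@(13, 15): e=[44,44,0] → .  [on edge]
    (1,8)@(3, 17): e=[-44,132,0] → .  [on edge]
  covered (10 px):
    . . . . . . . . . .
    . . . . . . . . . .
    . . . . . . . . . .
    . . . . . . . . . .
    . . X . . . . . . .
    . . . X X . . . . .
    . . . X X X X X . .
    . . . . X X . . . .
    . . . . . . . . . .
    . . . . . . . . . .
T3:
  2·area = 19
  edge (12, 3)→(13, 7): d=(1,4) right/bottom  bias=-1
  edge (13, 7)→(7, 2): d=(-6,-5) top-left  bias=+0
  edge (7, 2)→(12, 3): d=(5,1) right/bottom  bias=-1
    (4,1)@(9, 3): e=[12,4,3] → X
    (5,1)@(11, 3): e=[4,14,1] → X
    (6,1)@(13, 3): e=[-4,24,-1] → .
    (4,2)@(9, 5): e=[14,-8,13] → .
    (5,2)@(11, 5): e=[6,2,11] → X
    (6,2)@(13, 5): e=[-2,12,9] → .
    (5,3)@(11, 7): e=[8,-10,21] → .
    (6,3)@(13, 7): e=[0,0,19] → .  [on edge]
    (7,7)@(15, 15): e=[0,-38,57] → .  [on edge]
  covered (3 px):
    . . . . . . . . . .
    . . . . X X . . . .
    . . . . . X . . . .
    . . . . . . . . . .
    . . . . . . . . . .
    . . . . . . . . . .
    . . . . . . . . . .
    . . . . . . . . . .
    . . . . . . . . . .
    . . . . . . . . . .
T4:
  2·area = 18
  edge (2, 5)→(4, 5): d=(2,0) top-left  bias=+0
  edge (4, 5)→(18, 14): d=(14,9) right/bottom  bias=-1
  edge (18, 14)→(2, 5): d=(-16,-9) top-left  bias=+0
    (0,2)@(1, 5): e=[0,27,-9] → .  [on edge]
    (1,2)@(3, 5): e=[0,9,9] → X  [on edge]
    (2,2)@(5, 5): e=[0,-9,27] → .  [on edge]
    (3,2)@(7, 5): e=[0,-27,45] → .  [on edge]
    (4,2)@(9, 5): e=[0,-45,63] → .  [on edge]
    (5,2)@(11, 5): e=[0,-63,81] → .  [on edge]
    (6,2)@(13, 5): e=[0,-81,99] → .  [on edge]
    (7,2)@(15, 5): e=[0,-99,117] → .  [on edge]
    (8,2)@(17, 5): e=[0,-117,135] → .  [on edge]
    (9,2)@(19, 5): e=[0,-135,153] → .  [on edge]
    (1,3)@(3, 7): e=[4,37,-23] → .
    (3,3)@(7, 7): e=[4,1,13] → X
  covered (3 px):
    . . . . . . . . . .
    . . . . . . . . . .
    . X . . . . . . . .
    . . . X . . . . . .
    . . . . . . . . . .
    . . . . . . X . . .
    . . . . . . . . . .
    . . . . . . . . . .
    . . . . . . . . . .
    . . . . . . . . . .

Result: 46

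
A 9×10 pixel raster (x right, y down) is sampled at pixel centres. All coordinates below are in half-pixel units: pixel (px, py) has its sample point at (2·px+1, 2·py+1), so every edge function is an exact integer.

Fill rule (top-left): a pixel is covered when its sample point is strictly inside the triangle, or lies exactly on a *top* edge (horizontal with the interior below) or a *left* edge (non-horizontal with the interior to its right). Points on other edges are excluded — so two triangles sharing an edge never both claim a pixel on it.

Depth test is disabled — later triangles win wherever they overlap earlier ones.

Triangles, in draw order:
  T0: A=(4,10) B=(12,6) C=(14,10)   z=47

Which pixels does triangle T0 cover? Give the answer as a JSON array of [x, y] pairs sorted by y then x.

T0:
  2·area = 40
  edge (4, 10)→(12, 6): d=(8,-4) top-left  bias=+0
  edge (12, 6)→(14, 10): d=(2,4) right/bottom  bias=-1
  edge (14, 10)→(4, 10): d=(-10,0) right/bottom  bias=-1
    (5,3)@(11, 7): e=[4,6,30] → #
    (6,3)@(13, 7): e=[12,-2,30] → ·
    (3,4)@(7, 9): e=[4,26,10] → #
    (4,4)@(9, 9): e=[12,18,10] → #
    (6,4)@(13, 9): e=[28,2,10] → #
    (7,4)@(15, 9): e=[36,-6,10] → ·
    (3,5)@(7, 11): e=[20,30,-10] → ·
    (4,5)@(9, 11): e=[28,22,-10] → ·
    (5,5)@(11, 11): e=[36,14,-10] → ·
    (6,5)@(13, 11): e=[44,6,-10] → ·
  covered (5 px):
    · · · · · · · · ·
    · · · · · · · · ·
    · · · · · · · · ·
    · · · · · # · · ·
    · · · # # # # · ·
    · · · · · · · · ·
    · · · · · · · · ·
    · · · · · · · · ·
    · · · · · · · · ·
    · · · · · · · · ·

Result: [[5,3],[3,4],[4,4],[5,4],[6,4]]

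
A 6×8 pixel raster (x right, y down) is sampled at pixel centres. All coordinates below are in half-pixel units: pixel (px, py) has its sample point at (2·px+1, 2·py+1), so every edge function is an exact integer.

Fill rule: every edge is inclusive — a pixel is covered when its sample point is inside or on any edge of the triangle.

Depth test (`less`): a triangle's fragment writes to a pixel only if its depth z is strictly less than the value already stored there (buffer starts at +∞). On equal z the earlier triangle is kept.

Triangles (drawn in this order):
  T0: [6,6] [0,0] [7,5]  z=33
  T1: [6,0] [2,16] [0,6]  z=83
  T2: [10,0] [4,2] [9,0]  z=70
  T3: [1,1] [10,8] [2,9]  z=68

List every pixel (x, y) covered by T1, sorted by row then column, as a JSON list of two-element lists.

T0:
  2·area = 12
  edge (6, 6)→(0, 0): d=(-6,-6) inclusive
  edge (0, 0)→(7, 5): d=(7,5) inclusive
  edge (7, 5)→(6, 6): d=(-1,1) inclusive
    (0,0)@(1, 1): e=[0,2,10] → █  [on edge]
    (1,0)@(3, 1): e=[12,-8,8] → ·
    (5,0)@(11, 1): e=[60,-48,0] → ·  [on edge]
    (0,1)@(1, 3): e=[-12,16,8] → ·
    (1,1)@(3, 3): e=[0,6,6] → █  [on edge]
    (2,1)@(5, 3): e=[12,-4,4] → ·
    (4,1)@(9, 3): e=[36,-24,0] → ·  [on edge]
    (1,2)@(3, 5): e=[-12,20,4] → ·
    (2,2)@(5, 5): e=[0,10,2] → █  [on edge]
    (3,2)@(7, 5): e=[12,0,0] → █  [on edge]
    (4,2)@(9, 5): e=[24,-10,-2] → ·
    (2,3)@(5, 7): e=[-12,24,0] → ·  [on edge]
    (3,3)@(7, 7): e=[0,14,-2] → ·  [on edge]
    (1,4)@(3, 9): e=[-36,48,0] → ·  [on edge]
    (4,4)@(9, 9): e=[0,18,-6] → ·  [on edge]
    (0,5)@(1, 11): e=[-60,72,0] → ·  [on edge]
    (5,5)@(11, 11): e=[0,22,-10] → ·  [on edge]
  covered (4 px):
    █ · · · · ·
    · █ · · · ·
    · · █ █ · ·
    · · · · · ·
    · · · · · ·
    · · · · · ·
    · · · · · ·
    · · · · · ·
T1:
  2·area = 72
  edge (6, 0)→(2, 16): d=(-4,16) inclusive
  edge (2, 16)→(0, 6): d=(-2,-10) inclusive
  edge (0, 6)→(6, 0): d=(6,-6) inclusive
    (2,0)@(5, 1): e=[12,60,0] → █  [on edge]
    (3,0)@(7, 1): e=[-20,80,12] → ·
    (1,1)@(3, 3): e=[36,36,0] → █  [on edge]
    (3,1)@(7, 3): e=[-28,76,24] → ·
    (0,2)@(1, 5): e=[60,12,0] → █  [on edge]
    (2,2)@(5, 5): e=[-4,52,24] → ·
    (0,3)@(1, 7): e=[52,8,12] → █
    (2,3)@(5, 7): e=[-12,48,36] → ·
    (0,4)@(1, 9): e=[44,4,24] → █
    (2,4)@(5, 9): e=[-20,44,48] → ·
    (0,5)@(1, 11): e=[36,0,36] → █  [on edge]
    (2,5)@(5, 11): e=[-28,40,60] → ·
  covered (11 px):
    · · █ · · ·
    · █ █ · · ·
    █ █ · · · ·
    █ █ · · · ·
    █ █ · · · ·
    █ █ · · · ·
    · · · · · ·
    · · · · · ·
T2:
  2·area = 2
  edge (10, 0)→(4, 2): d=(-6,2) inclusive
  edge (4, 2)→(9, 0): d=(5,-2) inclusive
  edge (9, 0)→(10, 0): d=(1,0) inclusive
    (3,0)@(7, 1): e=[0,1,1] → █  [on edge]
    (4,0)@(9, 1): e=[-4,5,1] → ·
    (0,1)@(1, 3): e=[0,-1,3] → ·  [on edge]
    (3,1)@(7, 3): e=[-12,11,3] → ·
  covered (1 px):
    · · · █ · ·
    · · · · · ·
    · · · · · ·
    · · · · · ·
    · · · · · ·
    · · · · · ·
    · · · · · ·
    · · · · · ·
T3:
  2·area = 65
  edge (1, 1)→(10, 8): d=(9,7) inclusive
  edge (10, 8)→(2, 9): d=(-8,1) inclusive
  edge (2, 9)→(1, 1): d=(-1,-8) inclusive
    (0,0)@(1, 1): e=[0,65,0] → █  [on edge]
    (1,0)@(3, 1): e=[-14,63,16] → ·
    (0,1)@(1, 3): e=[18,49,-2] → ·
    (1,1)@(3, 3): e=[4,47,14] → █
    (2,1)@(5, 3): e=[-10,45,30] → ·
    (1,2)@(3, 5): e=[22,31,12] → █
    (2,2)@(5, 5): e=[8,29,28] → █
    (3,2)@(7, 5): e=[-6,27,44] → ·
    (1,3)@(3, 7): e=[40,15,10] → █
    (3,3)@(7, 7): e=[12,11,42] → █
    (4,3)@(9, 7): e=[-2,9,58] → ·
    (1,4)@(3, 9): e=[58,-1,8] → ·
  covered (7 px):
    █ · · · · ·
    · █ · · · ·
    · █ █ · · ·
    · █ █ █ · ·
    · · · · · ·
    · · · · · ·
    · · · · · ·
    · · · · · ·

Final: [[2,0],[1,1],[2,1],[0,2],[1,2],[0,3],[1,3],[0,4],[1,4],[0,5],[1,5]]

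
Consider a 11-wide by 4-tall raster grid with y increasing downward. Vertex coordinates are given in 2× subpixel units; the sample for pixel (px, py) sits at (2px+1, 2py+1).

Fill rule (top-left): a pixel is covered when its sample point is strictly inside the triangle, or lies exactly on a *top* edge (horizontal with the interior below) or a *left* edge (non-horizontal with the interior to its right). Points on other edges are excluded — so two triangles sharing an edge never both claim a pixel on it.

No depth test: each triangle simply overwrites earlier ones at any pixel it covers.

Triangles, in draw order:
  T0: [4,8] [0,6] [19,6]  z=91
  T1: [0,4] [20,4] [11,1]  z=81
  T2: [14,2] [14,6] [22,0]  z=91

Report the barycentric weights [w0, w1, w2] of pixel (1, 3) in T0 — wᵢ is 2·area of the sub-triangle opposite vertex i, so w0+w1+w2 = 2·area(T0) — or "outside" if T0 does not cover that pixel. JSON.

T0:
  2·area = 38
  edge (4, 8)→(0, 6): d=(-4,-2) top-left  bias=+0
  edge (0, 6)→(19, 6): d=(19,0) top-left  bias=+0
  edge (19, 6)→(4, 8): d=(-15,2) right/bottom  bias=-1
    (1,3)@(3, 7): e=[2,19,17] → █
    (2,3)@(5, 7): e=[6,19,13] → █
    (3,3)@(7, 7): e=[10,19,9] → █
    (4,3)@(9, 7): e=[14,19,5] → █
    (5,3)@(11, 7): e=[18,19,1] → █
    (6,3)@(13, 7): e=[22,19,-3] → ·
  covered (5 px):
    · · · · · · · · · · ·
    · · · · · · · · · · ·
    · · · · · · · · · · ·
    · █ █ █ █ █ · · · · ·
T1:
  2·area = 60  (B↔C swapped to make it positive)
  edge (0, 4)→(11, 1): d=(11,-3) top-left  bias=+0
  edge (11, 1)→(20, 4): d=(9,3) right/bottom  bias=-1
  edge (20, 4)→(0, 4): d=(-20,0) right/bottom  bias=-1
    (5,0)@(11, 1): e=[0,0,60] → ·  [on edge]
    (2,1)@(5, 3): e=[4,36,20] → █
    (3,1)@(7, 3): e=[10,30,20] → █
    (4,1)@(9, 3): e=[16,24,20] → █
    (5,1)@(11, 3): e=[22,18,20] → █
    (6,1)@(13, 3): e=[28,12,20] → █
    (7,1)@(15, 3): e=[34,6,20] → █
    (8,1)@(17, 3): e=[40,0,20] → ·  [on edge]
    (2,2)@(5, 5): e=[26,54,-20] → ·
    (3,2)@(7, 5): e=[32,48,-20] → ·
    (4,2)@(9, 5): e=[38,42,-20] → ·
    (5,2)@(11, 5): e=[44,36,-20] → ·
  covered (6 px):
    · · · · · · · · · · ·
    · · █ █ █ █ █ █ · · ·
    · · · · · · · · · · ·
    · · · · · · · · · · ·
T2:
  2·area = 32  (B↔C swapped to make it positive)
  edge (14, 2)→(22, 0): d=(8,-2) top-left  bias=+0
  edge (22, 0)→(14, 6): d=(-8,6) right/bottom  bias=-1
  edge (14, 6)→(14, 2): d=(0,-4) top-left  bias=+0
    (9,0)@(19, 1): e=[2,10,20] → █
    (10,0)@(21, 1): e=[6,-2,28] → ·
    (7,1)@(15, 3): e=[10,18,4] → █
    (8,1)@(17, 3): e=[14,6,12] → █
    (9,1)@(19, 3): e=[18,-6,20] → ·
    (7,2)@(15, 5): e=[26,2,4] → █
    (8,2)@(17, 5): e=[30,-10,12] → ·
    (7,3)@(15, 7): e=[42,-14,4] → ·
  covered (4 px):
    · · · · · · · · · █ ·
    · · · · · · · █ █ · ·
    · · · · · · · █ · · ·
    · · · · · · · · · · ·

Answer: [19,17,2]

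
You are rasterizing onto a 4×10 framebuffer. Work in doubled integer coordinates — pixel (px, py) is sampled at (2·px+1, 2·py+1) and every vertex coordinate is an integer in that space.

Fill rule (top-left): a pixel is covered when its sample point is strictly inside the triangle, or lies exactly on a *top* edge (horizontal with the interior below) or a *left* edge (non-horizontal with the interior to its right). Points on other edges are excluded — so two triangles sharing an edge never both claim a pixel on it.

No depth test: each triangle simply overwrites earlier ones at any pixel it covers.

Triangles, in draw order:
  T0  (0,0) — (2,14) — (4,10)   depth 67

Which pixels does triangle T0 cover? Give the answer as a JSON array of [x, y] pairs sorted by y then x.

T0:
  2·area = 36  (B↔C swapped to make it positive)
  edge (0, 0)→(4, 10): d=(4,10) right/bottom  bias=-1
  edge (4, 10)→(2, 14): d=(-2,4) right/bottom  bias=-1
  edge (2, 14)→(0, 0): d=(-2,-14) top-left  bias=+0
    (0,1)@(1, 3): e=[2,26,8] → X
    (1,1)@(3, 3): e=[-18,18,36] → .
    (0,2)@(1, 5): e=[10,22,4] → X
    (1,2)@(3, 5): e=[-10,14,32] → .
    (0,3)@(1, 7): e=[18,18,0] → X  [on edge]
    (1,3)@(3, 7): e=[-2,10,28] → .
    (0,4)@(1, 9): e=[26,14,-4] → .
    (1,4)@(3, 9): e=[6,6,24] → X
    (2,4)@(5, 9): e=[-14,-2,52] → .
    (1,5)@(3, 11): e=[14,2,20] → X
    (2,5)@(5, 11): e=[-6,-6,48] → .
    (1,6)@(3, 13): e=[22,-2,16] → .
  covered (5 px):
    . . . .
    X . . .
    X . . .
    X . . .
    . X . .
    . X . .
    . . . .
    . . . .
    . . . .
    . . . .

Result: [[0,1],[0,2],[0,3],[1,4],[1,5]]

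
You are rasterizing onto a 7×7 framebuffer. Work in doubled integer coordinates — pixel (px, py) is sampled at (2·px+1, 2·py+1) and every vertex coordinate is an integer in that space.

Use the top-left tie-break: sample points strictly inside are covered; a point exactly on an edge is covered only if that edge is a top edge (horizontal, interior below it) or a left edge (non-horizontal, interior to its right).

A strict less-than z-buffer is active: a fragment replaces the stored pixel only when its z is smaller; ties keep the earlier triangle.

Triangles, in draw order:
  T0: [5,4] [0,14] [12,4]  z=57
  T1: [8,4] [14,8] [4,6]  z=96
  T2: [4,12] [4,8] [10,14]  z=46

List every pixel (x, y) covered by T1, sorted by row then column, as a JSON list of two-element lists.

T0:
  2·area = 70  (B↔C swapped to make it positive)
  edge (5, 4)→(12, 4): d=(7,0) top-left  bias=+0
  edge (12, 4)→(0, 14): d=(-12,10) right/bottom  bias=-1
  edge (0, 14)→(5, 4): d=(5,-10) top-left  bias=+0
    (2,2)@(5, 5): e=[7,58,5] → X
    (3,2)@(7, 5): e=[7,38,25] → X
    (4,2)@(9, 5): e=[7,18,45] → X
    (5,2)@(11, 5): e=[7,-2,65] → .
    (2,3)@(5, 7): e=[21,34,15] → X
    (4,3)@(9, 7): e=[21,-6,55] → .
    (1,4)@(3, 9): e=[35,30,5] → X
    (3,4)@(7, 9): e=[35,-10,45] → .
    (1,5)@(3, 11): e=[49,6,15] → X
    (2,5)@(5, 11): e=[49,-14,35] → .
    (0,6)@(1, 13): e=[63,2,5] → X
    (1,6)@(3, 13): e=[63,-18,25] → .
  covered (9 px):
    . . . . . . .
    . . . . . . .
    . . X X X . .
    . . X X . . .
    . X X . . . .
    . X . . . . .
    X . . . . . .
T1:
  2·area = 28
  edge (8, 4)→(14, 8): d=(6,4) right/bottom  bias=-1
  edge (14, 8)→(4, 6): d=(-10,-2) top-left  bias=+0
  edge (4, 6)→(8, 4): d=(4,-2) top-left  bias=+0
    (3,2)@(7, 5): e=[10,16,2] → X
    (4,2)@(9, 5): e=[2,20,6] → X
    (5,2)@(11, 5): e=[-6,24,10] → .
    (3,3)@(7, 7): e=[22,-4,10] → .
    (4,3)@(9, 7): e=[14,0,14] → X  [on edge]
    (5,3)@(11, 7): e=[6,4,18] → X
    (6,3)@(13, 7): e=[-2,8,22] → .
    (4,4)@(9, 9): e=[26,-20,22] → .
    (5,4)@(11, 9): e=[18,-16,26] → .
  covered (4 px):
    . . . . . . .
    . . . . . . .
    . . . X X . .
    . . . . X X .
    . . . . . . .
    . . . . . . .
    . . . . . . .
T2:
  2·area = 24
  edge (4, 12)→(4, 8): d=(0,-4) top-left  bias=+0
  edge (4, 8)→(10, 14): d=(6,6) right/bottom  bias=-1
  edge (10, 14)→(4, 12): d=(-6,-2) top-left  bias=+0
    (0,2)@(1, 5): e=[-12,0,36] → .  [on edge]
    (1,3)@(3, 7): e=[-4,0,28] → .  [on edge]
    (2,4)@(5, 9): e=[4,0,20] → .  [on edge]
    (0,5)@(1, 11): e=[-12,36,0] → .  [on edge]
    (2,5)@(5, 11): e=[4,12,8] → X
    (3,5)@(7, 11): e=[12,0,12] → .  [on edge]
    (2,6)@(5, 13): e=[4,24,-4] → .
    (3,6)@(7, 13): e=[12,12,0] → X  [on edge]
    (4,6)@(9, 13): e=[20,0,4] → .  [on edge]
  covered (2 px):
    . . . . . . .
    . . . . . . .
    . . . . . . .
    . . . . . . .
    . . . . . . .
    . . X . . . .
    . . . X . . .

Result: [[3,2],[4,2],[4,3],[5,3]]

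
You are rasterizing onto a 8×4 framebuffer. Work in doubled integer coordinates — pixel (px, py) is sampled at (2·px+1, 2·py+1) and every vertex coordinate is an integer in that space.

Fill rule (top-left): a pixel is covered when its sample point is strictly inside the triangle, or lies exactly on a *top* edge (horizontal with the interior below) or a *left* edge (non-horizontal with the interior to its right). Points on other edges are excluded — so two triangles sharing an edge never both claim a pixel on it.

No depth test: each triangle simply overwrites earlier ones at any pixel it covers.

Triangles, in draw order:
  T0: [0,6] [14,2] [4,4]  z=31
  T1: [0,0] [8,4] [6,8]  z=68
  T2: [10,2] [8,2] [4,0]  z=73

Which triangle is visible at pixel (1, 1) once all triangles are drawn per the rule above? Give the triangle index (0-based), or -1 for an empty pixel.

T0:
  2·area = 12  (B↔C swapped to make it positive)
  edge (0, 6)→(4, 4): d=(4,-2) top-left  bias=+0
  edge (4, 4)→(14, 2): d=(10,-2) top-left  bias=+0
  edge (14, 2)→(0, 6): d=(-14,4) right/bottom  bias=-1
    (4,1)@(9, 3): e=[6,0,6] → X  [on edge]
    (5,1)@(11, 3): e=[10,4,-2] → .
    (1,2)@(3, 5): e=[2,8,2] → X
    (2,2)@(5, 5): e=[6,12,-6] → .
    (4,2)@(9, 5): e=[14,20,-22] → .
    (1,3)@(3, 7): e=[10,28,-26] → .
  covered (2 px):
    . . . . . . . .
    . . . . X . . .
    . X . . . . . .
    . . . . . . . .
T1:
  2·area = 40
  edge (0, 0)→(8, 4): d=(8,4) right/bottom  bias=-1
  edge (8, 4)→(6, 8): d=(-2,4) right/bottom  bias=-1
  edge (6, 8)→(0, 0): d=(-6,-8) top-left  bias=+0
    (0,0)@(1, 1): e=[4,34,2] → X
    (1,0)@(3, 1): e=[-4,26,18] → .
    (0,1)@(1, 3): e=[20,30,-10] → .
    (1,1)@(3, 3): e=[12,22,6] → X
    (2,1)@(5, 3): e=[4,14,22] → X
    (3,1)@(7, 3): e=[-4,6,38] → .
    (1,2)@(3, 5): e=[28,18,-6] → .
    (2,2)@(5, 5): e=[20,10,10] → X
    (3,2)@(7, 5): e=[12,2,26] → X
    (4,2)@(9, 5): e=[4,-6,42] → .
    (2,3)@(5, 7): e=[36,6,-2] → .
    (3,3)@(7, 7): e=[28,-2,14] → .
  covered (5 px):
    X . . . . . . .
    . X X . . . . .
    . . X X . . . .
    . . . . . . . .
T2:
  2·area = 4
  edge (10, 2)→(8, 2): d=(-2,0) right/bottom  bias=-1
  edge (8, 2)→(4, 0): d=(-4,-2) top-left  bias=+0
  edge (4, 0)→(10, 2): d=(6,2) right/bottom  bias=-1
    (3,0)@(7, 1): e=[2,2,0] → .  [on edge]
    (6,1)@(13, 3): e=[-2,6,0] → .  [on edge]
  covered (0 px):
    . . . . . . . .
    . . . . . . . .
    . . . . . . . .
    . . . . . . . .

Z-buffer (winner per pixel, '.' = empty):
  1 . . . . . . .
  . 1 1 . 0 . . .
  . 0 1 1 . . . .
  . . . . . . . .

Final: 1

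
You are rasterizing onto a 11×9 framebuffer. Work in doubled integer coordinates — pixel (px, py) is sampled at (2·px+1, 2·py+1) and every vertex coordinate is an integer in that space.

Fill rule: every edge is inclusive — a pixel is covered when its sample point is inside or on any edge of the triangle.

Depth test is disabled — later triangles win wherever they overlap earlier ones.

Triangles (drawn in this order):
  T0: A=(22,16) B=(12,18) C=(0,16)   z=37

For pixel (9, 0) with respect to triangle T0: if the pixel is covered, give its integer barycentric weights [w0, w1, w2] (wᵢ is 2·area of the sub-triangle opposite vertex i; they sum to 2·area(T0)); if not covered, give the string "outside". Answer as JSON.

T0:
  2·area = 44
  edge (22, 16)→(12, 18): d=(-10,2) inclusive
  edge (12, 18)→(0, 16): d=(-12,-2) inclusive
  edge (0, 16)→(22, 16): d=(22,0) inclusive
    (3,8)@(7, 17): e=[20,2,22] → #
    (4,8)@(9, 17): e=[16,6,22] → #
    (5,8)@(11, 17): e=[12,10,22] → #
    (6,8)@(13, 17): e=[8,14,22] → #
    (7,8)@(15, 17): e=[4,18,22] → #
    (8,8)@(17, 17): e=[0,22,22] → #  [on edge]
    (9,8)@(19, 17): e=[-4,26,22] → ·
  covered (6 px):
    · · · · · · · · · · ·
    · · · · · · · · · · ·
    · · · · · · · · · · ·
    · · · · · · · · · · ·
    · · · · · · · · · · ·
    · · · · · · · · · · ·
    · · · · · · · · · · ·
    · · · · · · · · · · ·
    · · · # # # # # # · ·

Result: "outside"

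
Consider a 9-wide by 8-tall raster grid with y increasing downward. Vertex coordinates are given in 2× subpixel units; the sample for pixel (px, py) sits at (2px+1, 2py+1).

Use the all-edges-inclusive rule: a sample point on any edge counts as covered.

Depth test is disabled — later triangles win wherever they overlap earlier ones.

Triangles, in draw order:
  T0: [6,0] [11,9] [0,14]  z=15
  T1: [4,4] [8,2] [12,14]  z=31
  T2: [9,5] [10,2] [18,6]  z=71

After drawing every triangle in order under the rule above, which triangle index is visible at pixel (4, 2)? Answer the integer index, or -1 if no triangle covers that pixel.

T0:
  2·area = 124
  edge (6, 0)→(11, 9): d=(5,9) inclusive
  edge (11, 9)→(0, 14): d=(-11,5) inclusive
  edge (0, 14)→(6, 0): d=(6,-14) inclusive
    (2,1)@(5, 3): e=[24,96,4] → X
    (3,1)@(7, 3): e=[6,86,32] → X
    (4,1)@(9, 3): e=[-12,76,60] → .
    (2,2)@(5, 5): e=[34,74,16] → X
    (4,2)@(9, 5): e=[-2,54,72] → .
    (1,3)@(3, 7): e=[62,62,0] → X  [on edge]
    (4,3)@(9, 7): e=[8,32,84] → X
    (5,3)@(11, 7): e=[-10,22,112] → .
    (1,4)@(3, 9): e=[72,40,12] → X
    (5,4)@(11, 9): e=[0,0,124] → X  [on edge]
    (6,4)@(13, 9): e=[-18,-10,152] → .
    (1,5)@(3, 11): e=[82,18,24] → X
  covered (16 px):
    . . . . . . . . .
    . . X X . . . . .
    . . X X . . . . .
    . X X X X . . . .
    . X X X X X . . .
    . X X . . . . . .
    X . . . . . . . .
    . . . . . . . . .
T1:
  2·area = 56
  edge (4, 4)→(8, 2): d=(4,-2) inclusive
  edge (8, 2)→(12, 14): d=(4,12) inclusive
  edge (12, 14)→(4, 4): d=(-8,-10) inclusive
    (3,1)@(7, 3): e=[2,16,38] → X
    (4,1)@(9, 3): e=[6,-8,58] → .
    (2,2)@(5, 5): e=[6,48,2] → X
    (4,2)@(9, 5): e=[14,0,42] → X  [on edge]
    (5,2)@(11, 5): e=[18,-24,62] → .
    (2,3)@(5, 7): e=[14,56,-14] → .
    (3,3)@(7, 7): e=[18,32,6] → X
    (5,3)@(11, 7): e=[26,-16,46] → .
    (3,4)@(7, 9): e=[26,40,-10] → .
    (4,4)@(9, 9): e=[30,16,10] → X
    (5,4)@(11, 9): e=[34,-8,30] → .
    (4,5)@(9, 11): e=[38,24,-6] → .
    (5,5)@(11, 11): e=[42,0,14] → X  [on edge]
  covered (8 px):
    . . . . . . . . .
    . . . X . . . . .
    . . X X X . . . .
    . . . X X . . . .
    . . . . X . . . .
    . . . . . X . . .
    . . . . . . . . .
    . . . . . . . . .
T2:
  2·area = 28
  edge (9, 5)→(10, 2): d=(1,-3) inclusive
  edge (10, 2)→(18, 6): d=(8,4) inclusive
  edge (18, 6)→(9, 5): d=(-9,-1) inclusive
    (5,1)@(11, 3): e=[4,4,20] → X
    (6,1)@(13, 3): e=[10,-4,22] → .
    (4,2)@(9, 5): e=[0,28,0] → X  [on edge]
    (6,2)@(13, 5): e=[12,12,4] → X
    (7,2)@(15, 5): e=[18,4,6] → X
    (8,2)@(17, 5): e=[24,-4,8] → .
    (4,3)@(9, 7): e=[2,44,-18] → .
    (5,3)@(11, 7): e=[8,36,-16] → .
    (6,3)@(13, 7): e=[14,28,-14] → .
    (7,3)@(15, 7): e=[20,20,-12] → .
    (3,5)@(7, 11): e=[0,84,-56] → .  [on edge]
  covered (5 px):
    . . . . . . . . .
    . . . . . X . . .
    . . . . X X X X .
    . . . . . . . . .
    . . . . . . . . .
    . . . . . . . . .
    . . . . . . . . .
    . . . . . . . . .

Z-buffer (winner per pixel, '.' = empty):
  . . . . . . . . .
  . . 0 1 . 2 . . .
  . . 1 1 2 2 2 2 .
  . 0 0 1 1 . . . .
  . 0 0 0 1 0 . . .
  . 0 0 . . 1 . . .
  0 . . . . . . . .
  . . . . . . . . .

Final: 2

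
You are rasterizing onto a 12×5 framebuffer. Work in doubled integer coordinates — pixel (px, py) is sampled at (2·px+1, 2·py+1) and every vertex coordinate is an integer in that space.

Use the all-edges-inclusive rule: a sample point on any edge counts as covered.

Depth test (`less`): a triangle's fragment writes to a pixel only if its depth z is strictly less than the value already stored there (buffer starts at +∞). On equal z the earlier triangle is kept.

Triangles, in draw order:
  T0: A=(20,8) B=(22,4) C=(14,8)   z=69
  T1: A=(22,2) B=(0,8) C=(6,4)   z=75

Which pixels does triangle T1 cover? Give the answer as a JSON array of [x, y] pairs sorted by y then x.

T0:
  2·area = 24  (B↔C swapped to make it positive)
  edge (20, 8)→(14, 8): d=(-6,0) inclusive
  edge (14, 8)→(22, 4): d=(8,-4) inclusive
  edge (22, 4)→(20, 8): d=(-2,4) inclusive
    (10,2)@(21, 5): e=[18,4,2] → X
    (11,2)@(23, 5): e=[18,12,-6] → .
    (8,3)@(17, 7): e=[6,4,14] → X
    (9,3)@(19, 7): e=[6,12,6] → X
    (10,3)@(21, 7): e=[6,20,-2] → .
    (8,4)@(17, 9): e=[-6,20,10] → .
    (9,4)@(19, 9): e=[-6,28,2] → .
  covered (3 px):
    . . . . . . . . . . . .
    . . . . . . . . . . . .
    . . . . . . . . . . X .
    . . . . . . . . X X . .
    . . . . . . . . . . . .
T1:
  2·area = 52
  edge (22, 2)→(0, 8): d=(-22,6) inclusive
  edge (0, 8)→(6, 4): d=(6,-4) inclusive
  edge (6, 4)→(22, 2): d=(16,-2) inclusive
    (7,1)@(15, 3): e=[20,30,2] → X
    (8,1)@(17, 3): e=[8,38,6] → X
    (9,1)@(19, 3): e=[-4,46,10] → .
    (2,2)@(5, 5): e=[36,2,14] → X
    (3,2)@(7, 5): e=[24,10,18] → X
    (4,2)@(9, 5): e=[12,18,22] → X
    (5,2)@(11, 5): e=[0,26,26] → X  [on edge]
    (6,2)@(13, 5): e=[-12,34,30] → .
    (7,2)@(15, 5): e=[-24,42,34] → .
    (8,2)@(17, 5): e=[-36,50,38] → .
    (1,3)@(3, 7): e=[4,6,42] → X
    (2,3)@(5, 7): e=[-8,14,46] → .
  covered (7 px):
    . . . . . . . . . . . .
    . . . . . . . X X . . .
    . . X X X X . . . . . .
    . X . . . . . . . . . .
    . . . . . . . . . . . .

Final: [[7,1],[8,1],[2,2],[3,2],[4,2],[5,2],[1,3]]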